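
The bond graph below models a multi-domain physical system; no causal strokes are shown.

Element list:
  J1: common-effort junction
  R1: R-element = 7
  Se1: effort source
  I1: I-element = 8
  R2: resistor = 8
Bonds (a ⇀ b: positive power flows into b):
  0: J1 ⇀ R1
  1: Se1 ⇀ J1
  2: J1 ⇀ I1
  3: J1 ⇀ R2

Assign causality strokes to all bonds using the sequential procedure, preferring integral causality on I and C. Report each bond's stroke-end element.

#1 |J1  (source Se1 imposes e)
#0 |R1  (common-e at J1 fixed by 1)
#2 |I1  (J1 effort already set via bond 1)
#3 |R2  (0-jn J1 has e-setter on 1)

#0 →R1
#1 →J1
#2 →I1
#3 →R2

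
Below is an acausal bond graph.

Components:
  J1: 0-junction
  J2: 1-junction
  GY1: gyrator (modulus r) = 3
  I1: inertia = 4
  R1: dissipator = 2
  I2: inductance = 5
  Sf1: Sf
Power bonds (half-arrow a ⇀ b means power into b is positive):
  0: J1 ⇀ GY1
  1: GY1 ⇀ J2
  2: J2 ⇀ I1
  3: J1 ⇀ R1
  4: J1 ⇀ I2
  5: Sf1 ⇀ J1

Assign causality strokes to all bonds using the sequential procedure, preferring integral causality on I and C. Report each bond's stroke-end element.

b5 stroke at Sf1  (source Sf1 imposes f)
b2 stroke at I1  (I1: I, integral causality)
b1 stroke at J2  (common-f at J2 fixed by 2)
b0 stroke at J1  (through GY1, causality inverts; strokes same side of GY1)
b3 stroke at R1  (J1 effort already set via bond 0)
b4 stroke at I2  (0-jn J1 has e-setter on 0)

#0 |J1
#1 |J2
#2 |I1
#3 |R1
#4 |I2
#5 |Sf1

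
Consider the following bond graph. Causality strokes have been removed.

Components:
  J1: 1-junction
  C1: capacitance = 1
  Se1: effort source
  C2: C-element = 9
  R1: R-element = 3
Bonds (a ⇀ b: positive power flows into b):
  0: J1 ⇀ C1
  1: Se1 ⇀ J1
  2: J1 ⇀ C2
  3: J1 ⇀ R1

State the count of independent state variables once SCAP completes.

2  (C1, C2 all integral)

β1 |J1  (source Se1 imposes e)
β0 |J1  (C1 outputs effort q/C1)
β2 |J1  (prefer integral on C2)
β3 |R1  (only one flow-in slot at J1)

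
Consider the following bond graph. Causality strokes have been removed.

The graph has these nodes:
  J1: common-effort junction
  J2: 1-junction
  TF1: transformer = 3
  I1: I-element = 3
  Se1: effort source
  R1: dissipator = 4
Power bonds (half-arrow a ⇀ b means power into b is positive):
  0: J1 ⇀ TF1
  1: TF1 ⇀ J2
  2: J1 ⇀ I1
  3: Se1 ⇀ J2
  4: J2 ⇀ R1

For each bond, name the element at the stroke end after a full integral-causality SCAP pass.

bond 0 →J1
bond 1 →TF1
bond 2 →I1
bond 3 →J2
bond 4 →J2

bond 3 |J2  (source Se1 imposes e)
bond 2 |I1  (I1 outputs flow p/I1)
bond 0 |J1  (J1 needs exactly one e-in)
bond 1 |TF1  (TF1 one-in-one-out from 0)
bond 4 |J2  (common-f at J2 fixed by 1)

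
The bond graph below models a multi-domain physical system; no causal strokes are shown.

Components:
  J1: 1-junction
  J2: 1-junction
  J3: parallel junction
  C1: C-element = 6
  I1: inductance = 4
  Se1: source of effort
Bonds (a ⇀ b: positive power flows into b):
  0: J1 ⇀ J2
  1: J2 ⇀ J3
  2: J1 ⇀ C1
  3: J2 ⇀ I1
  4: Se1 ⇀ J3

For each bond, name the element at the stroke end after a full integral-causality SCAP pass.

b0 stroke at J2
b1 stroke at J2
b2 stroke at J1
b3 stroke at I1
b4 stroke at J3

#4 stroke at J3  (Se1: effort source, stroke at far end)
#1 stroke at J2  (0-jn J3 has e-setter on 4)
#2 stroke at J1  (C1 integral (e out))
#0 stroke at J2  (only one flow-in slot at J1)
#3 stroke at I1  (J2 needs exactly one f-in)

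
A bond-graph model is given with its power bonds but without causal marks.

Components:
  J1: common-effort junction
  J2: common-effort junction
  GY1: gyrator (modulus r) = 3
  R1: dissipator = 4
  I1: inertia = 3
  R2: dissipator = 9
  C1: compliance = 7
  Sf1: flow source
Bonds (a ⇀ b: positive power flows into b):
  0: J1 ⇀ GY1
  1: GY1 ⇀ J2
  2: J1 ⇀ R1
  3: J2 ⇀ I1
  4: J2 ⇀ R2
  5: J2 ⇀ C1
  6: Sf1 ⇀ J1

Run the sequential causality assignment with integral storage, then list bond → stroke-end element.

#0 →GY1
#1 →GY1
#2 →J1
#3 →I1
#4 →R2
#5 →J2
#6 →Sf1

bond 6 stroke at Sf1  (source Sf1 imposes f)
bond 3 stroke at I1  (I1 integral (f out))
bond 5 stroke at J2  (C1: C, integral causality)
bond 1 stroke at GY1  (J2: bond 5 brought effort, rest push out)
bond 4 stroke at R2  (common-e at J2 fixed by 5)
bond 0 stroke at GY1  (GY GY1: same side as bond 1)
bond 2 stroke at J1  (J1 needs exactly one e-in)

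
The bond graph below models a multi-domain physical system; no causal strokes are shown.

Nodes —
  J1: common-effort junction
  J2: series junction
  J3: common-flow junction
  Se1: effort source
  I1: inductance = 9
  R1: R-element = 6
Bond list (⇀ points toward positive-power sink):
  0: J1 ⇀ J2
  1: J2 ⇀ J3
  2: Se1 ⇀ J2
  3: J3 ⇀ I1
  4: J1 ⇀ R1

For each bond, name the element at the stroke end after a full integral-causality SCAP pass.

bond 0 →J2
bond 1 →J3
bond 2 →J2
bond 3 →I1
bond 4 →J1

#2 stroke→J2  (source Se1 imposes e)
#3 stroke→I1  (prefer integral on I1)
#1 stroke→J3  (1-jn J3 has f-setter on 3)
#0 stroke→J2  (J2 flow already set via bond 1)
#4 stroke→J1  (J1: last free bond brings effort in)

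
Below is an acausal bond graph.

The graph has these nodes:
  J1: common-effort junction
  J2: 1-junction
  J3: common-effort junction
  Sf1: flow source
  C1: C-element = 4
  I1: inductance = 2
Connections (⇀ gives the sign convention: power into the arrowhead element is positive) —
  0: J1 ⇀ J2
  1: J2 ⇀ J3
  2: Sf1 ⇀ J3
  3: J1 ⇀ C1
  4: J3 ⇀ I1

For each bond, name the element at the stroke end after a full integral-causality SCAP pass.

β2 →Sf1  (Sf1 (Sf) sets flow on bond)
β3 →J1  (C1 integral (e out))
β0 →J2  (J1: bond 3 brought effort, rest push out)
β1 →J3  (closing 1-jn rule on J2)
β4 →I1  (J3 effort already set via bond 1)

b0 →J2
b1 →J3
b2 →Sf1
b3 →J1
b4 →I1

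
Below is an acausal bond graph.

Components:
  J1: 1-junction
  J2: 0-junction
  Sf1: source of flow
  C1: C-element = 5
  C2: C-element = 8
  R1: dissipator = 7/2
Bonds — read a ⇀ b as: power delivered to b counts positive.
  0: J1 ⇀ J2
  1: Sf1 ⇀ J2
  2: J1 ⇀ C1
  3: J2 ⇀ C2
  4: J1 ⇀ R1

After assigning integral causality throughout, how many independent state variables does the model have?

#1 stroke at Sf1  (Sf1 fixes flow; stroke at Sf1)
#2 stroke at J1  (C1: C, integral causality)
#3 stroke at J2  (C2 outputs effort q/C2)
#0 stroke at J1  (0-jn J2 has e-setter on 3)
#4 stroke at R1  (closing 1-jn rule on J1)

2  (C1, C2 all integral)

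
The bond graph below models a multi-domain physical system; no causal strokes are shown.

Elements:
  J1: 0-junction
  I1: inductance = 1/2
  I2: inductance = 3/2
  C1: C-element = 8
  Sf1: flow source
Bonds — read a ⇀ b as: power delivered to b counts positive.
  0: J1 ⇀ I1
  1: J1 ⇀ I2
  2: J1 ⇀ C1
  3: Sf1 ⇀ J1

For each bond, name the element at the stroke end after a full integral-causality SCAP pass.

bond 0 stroke at I1
bond 1 stroke at I2
bond 2 stroke at J1
bond 3 stroke at Sf1

b3 →Sf1  (Sf1: flow source, stroke at near end)
b0 →I1  (I1: I, integral causality)
b1 →I2  (I2 integral (f out))
b2 →J1  (closing 0-jn rule on J1)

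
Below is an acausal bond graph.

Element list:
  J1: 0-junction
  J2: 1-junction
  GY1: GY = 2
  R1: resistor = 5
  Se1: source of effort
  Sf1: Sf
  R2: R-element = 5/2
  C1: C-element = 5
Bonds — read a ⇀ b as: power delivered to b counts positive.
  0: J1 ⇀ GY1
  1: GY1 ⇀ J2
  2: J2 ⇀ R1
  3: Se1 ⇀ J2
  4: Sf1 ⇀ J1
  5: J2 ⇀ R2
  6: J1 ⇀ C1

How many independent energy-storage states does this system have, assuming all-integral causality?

b3 →J2  (Se1: effort source, stroke at far end)
b4 →Sf1  (Sf1 (Sf) sets flow on bond)
b6 →J1  (C1: C, integral causality)
b0 →GY1  (J1: bond 6 brought effort, rest push out)
b1 →GY1  (GY1 both-in/both-out from 0)
b2 →J2  (J2 flow already set via bond 1)
b5 →J2  (common-f at J2 fixed by 1)

1  (C1 all integral)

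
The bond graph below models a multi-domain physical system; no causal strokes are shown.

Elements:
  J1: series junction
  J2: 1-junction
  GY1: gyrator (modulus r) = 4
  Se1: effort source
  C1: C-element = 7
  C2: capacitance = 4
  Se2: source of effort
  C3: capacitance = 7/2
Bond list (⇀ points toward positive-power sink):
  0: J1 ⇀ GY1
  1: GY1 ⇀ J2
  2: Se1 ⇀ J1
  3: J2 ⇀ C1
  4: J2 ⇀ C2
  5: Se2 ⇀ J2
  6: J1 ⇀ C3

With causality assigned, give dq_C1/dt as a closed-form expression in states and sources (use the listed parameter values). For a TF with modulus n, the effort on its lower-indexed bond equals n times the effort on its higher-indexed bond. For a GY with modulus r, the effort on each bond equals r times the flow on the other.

dq_C1/dt = E_Se1/4 - q_C3/14

#2 stroke at J1  (Se1: effort source, stroke at far end)
#5 stroke at J2  (Se2 (Se) sets effort on bond)
#3 stroke at J2  (prefer integral on C1)
#4 stroke at J2  (C2 integral (e out))
#1 stroke at GY1  (J2 needs exactly one f-in)
#0 stroke at GY1  (GY GY1: same side as bond 1)
#6 stroke at J1  (1-jn J1 has f-setter on 0)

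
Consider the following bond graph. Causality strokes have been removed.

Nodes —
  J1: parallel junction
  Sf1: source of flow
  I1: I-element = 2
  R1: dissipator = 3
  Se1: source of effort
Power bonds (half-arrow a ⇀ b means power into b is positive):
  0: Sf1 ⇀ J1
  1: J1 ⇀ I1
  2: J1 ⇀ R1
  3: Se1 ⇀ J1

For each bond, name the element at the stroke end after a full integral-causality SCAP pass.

b0 stroke→Sf1
b1 stroke→I1
b2 stroke→R1
b3 stroke→J1

β0 →Sf1  (Sf1 fixes flow; stroke at Sf1)
β3 →J1  (Se1 fixes effort; stroke away)
β1 →I1  (common-e at J1 fixed by 3)
β2 →R1  (common-e at J1 fixed by 3)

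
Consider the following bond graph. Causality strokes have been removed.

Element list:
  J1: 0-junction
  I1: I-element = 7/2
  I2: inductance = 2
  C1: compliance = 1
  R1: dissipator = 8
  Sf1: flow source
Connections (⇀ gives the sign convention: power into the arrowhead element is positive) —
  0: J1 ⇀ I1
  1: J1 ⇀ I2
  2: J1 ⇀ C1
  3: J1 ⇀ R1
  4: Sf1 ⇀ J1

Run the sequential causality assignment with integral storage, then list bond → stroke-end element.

β4 →Sf1  (Sf1 (Sf) sets flow on bond)
β0 →I1  (prefer integral on I1)
β1 →I2  (prefer integral on I2)
β2 →J1  (prefer integral on C1)
β3 →R1  (0-jn J1 has e-setter on 2)

#0 |I1
#1 |I2
#2 |J1
#3 |R1
#4 |Sf1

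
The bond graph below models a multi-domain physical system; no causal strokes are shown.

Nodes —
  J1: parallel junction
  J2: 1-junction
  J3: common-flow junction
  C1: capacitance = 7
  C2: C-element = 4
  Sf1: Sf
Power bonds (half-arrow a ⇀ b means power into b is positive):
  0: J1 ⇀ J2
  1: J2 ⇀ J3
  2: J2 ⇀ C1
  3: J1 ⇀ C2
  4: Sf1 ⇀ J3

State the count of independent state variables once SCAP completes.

b4 →Sf1  (Sf1: flow source, stroke at near end)
b1 →J3  (common-f at J3 fixed by 4)
b0 →J2  (J2: bond 1 brought flow, rest push out)
b2 →J2  (J2: bond 1 brought flow, rest push out)
b3 →J1  (J1: last free bond brings effort in)

2  (C1, C2 all integral)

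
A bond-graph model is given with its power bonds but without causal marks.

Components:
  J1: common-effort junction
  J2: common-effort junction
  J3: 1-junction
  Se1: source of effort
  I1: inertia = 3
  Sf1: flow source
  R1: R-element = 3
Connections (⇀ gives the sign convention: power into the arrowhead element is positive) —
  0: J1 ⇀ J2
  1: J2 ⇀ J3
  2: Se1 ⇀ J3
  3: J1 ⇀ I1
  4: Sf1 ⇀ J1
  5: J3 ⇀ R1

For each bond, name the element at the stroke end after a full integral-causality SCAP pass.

β0 stroke at J1
β1 stroke at J2
β2 stroke at J3
β3 stroke at I1
β4 stroke at Sf1
β5 stroke at J3

bond 2 stroke→J3  (Se1 fixes effort; stroke away)
bond 4 stroke→Sf1  (Sf1: flow source, stroke at near end)
bond 3 stroke→I1  (I1 outputs flow p/I1)
bond 0 stroke→J1  (closing 0-jn rule on J1)
bond 1 stroke→J2  (only one effort-in slot at J2)
bond 5 stroke→J3  (1-jn J3 has f-setter on 1)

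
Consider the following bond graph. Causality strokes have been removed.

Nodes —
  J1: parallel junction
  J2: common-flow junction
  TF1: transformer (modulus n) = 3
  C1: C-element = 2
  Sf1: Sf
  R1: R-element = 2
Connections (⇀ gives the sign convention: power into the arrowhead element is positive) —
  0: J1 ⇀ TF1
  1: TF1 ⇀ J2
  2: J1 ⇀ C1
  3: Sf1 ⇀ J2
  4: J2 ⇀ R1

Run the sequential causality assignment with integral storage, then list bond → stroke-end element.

bond 3 →Sf1  (Sf1 (Sf) sets flow on bond)
bond 1 →J2  (1-jn J2 has f-setter on 3)
bond 4 →J2  (J2: bond 3 brought flow, rest push out)
bond 0 →TF1  (through TF1, causality passes straight; one stroke at TF1)
bond 2 →J1  (only one effort-in slot at J1)

bond 0 stroke at TF1
bond 1 stroke at J2
bond 2 stroke at J1
bond 3 stroke at Sf1
bond 4 stroke at J2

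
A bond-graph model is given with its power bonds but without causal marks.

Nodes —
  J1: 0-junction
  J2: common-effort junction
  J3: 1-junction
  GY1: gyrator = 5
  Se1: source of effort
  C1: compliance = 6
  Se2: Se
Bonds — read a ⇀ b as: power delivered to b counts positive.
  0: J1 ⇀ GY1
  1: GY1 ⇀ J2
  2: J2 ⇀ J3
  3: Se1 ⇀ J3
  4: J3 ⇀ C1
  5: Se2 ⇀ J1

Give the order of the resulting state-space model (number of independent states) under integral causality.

1  (C1 all integral)

b3 →J3  (Se1 (Se) sets effort on bond)
b5 →J1  (Se2: effort source, stroke at far end)
b0 →GY1  (common-e at J1 fixed by 5)
b1 →GY1  (GY1 both-in/both-out from 0)
b2 →J2  (J2: last free bond brings effort in)
b4 →J3  (common-f at J3 fixed by 2)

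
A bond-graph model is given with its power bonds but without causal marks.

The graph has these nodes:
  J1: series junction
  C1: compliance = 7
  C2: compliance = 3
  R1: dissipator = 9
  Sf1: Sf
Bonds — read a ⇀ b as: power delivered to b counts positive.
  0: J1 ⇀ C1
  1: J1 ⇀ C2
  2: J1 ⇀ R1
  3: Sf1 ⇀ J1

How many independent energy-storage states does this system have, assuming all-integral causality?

#3 stroke→Sf1  (Sf1: flow source, stroke at near end)
#0 stroke→J1  (common-f at J1 fixed by 3)
#1 stroke→J1  (J1: bond 3 brought flow, rest push out)
#2 stroke→J1  (J1 flow already set via bond 3)

2  (C1, C2 all integral)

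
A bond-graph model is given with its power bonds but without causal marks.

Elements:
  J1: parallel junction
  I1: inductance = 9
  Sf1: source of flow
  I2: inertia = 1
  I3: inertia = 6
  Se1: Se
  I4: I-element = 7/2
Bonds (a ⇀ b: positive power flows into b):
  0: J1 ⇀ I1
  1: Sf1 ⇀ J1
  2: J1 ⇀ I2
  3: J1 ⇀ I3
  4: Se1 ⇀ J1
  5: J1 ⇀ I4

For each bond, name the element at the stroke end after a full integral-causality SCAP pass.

#0 →I1
#1 →Sf1
#2 →I2
#3 →I3
#4 →J1
#5 →I4

β1 stroke→Sf1  (Sf1 fixes flow; stroke at Sf1)
β4 stroke→J1  (Se1 fixes effort; stroke away)
β0 stroke→I1  (J1: bond 4 brought effort, rest push out)
β2 stroke→I2  (J1 effort already set via bond 4)
β3 stroke→I3  (common-e at J1 fixed by 4)
β5 stroke→I4  (0-jn J1 has e-setter on 4)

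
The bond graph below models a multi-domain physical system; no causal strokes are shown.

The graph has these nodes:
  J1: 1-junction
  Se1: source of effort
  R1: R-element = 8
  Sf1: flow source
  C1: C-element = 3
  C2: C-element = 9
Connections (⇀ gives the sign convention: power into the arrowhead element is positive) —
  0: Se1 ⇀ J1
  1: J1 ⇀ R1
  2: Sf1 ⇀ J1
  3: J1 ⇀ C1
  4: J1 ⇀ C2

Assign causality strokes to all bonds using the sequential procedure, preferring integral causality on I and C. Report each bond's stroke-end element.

b0 stroke→J1
b1 stroke→J1
b2 stroke→Sf1
b3 stroke→J1
b4 stroke→J1

#0 →J1  (Se1 (Se) sets effort on bond)
#2 →Sf1  (Sf1 fixes flow; stroke at Sf1)
#1 →J1  (common-f at J1 fixed by 2)
#3 →J1  (1-jn J1 has f-setter on 2)
#4 →J1  (J1: bond 2 brought flow, rest push out)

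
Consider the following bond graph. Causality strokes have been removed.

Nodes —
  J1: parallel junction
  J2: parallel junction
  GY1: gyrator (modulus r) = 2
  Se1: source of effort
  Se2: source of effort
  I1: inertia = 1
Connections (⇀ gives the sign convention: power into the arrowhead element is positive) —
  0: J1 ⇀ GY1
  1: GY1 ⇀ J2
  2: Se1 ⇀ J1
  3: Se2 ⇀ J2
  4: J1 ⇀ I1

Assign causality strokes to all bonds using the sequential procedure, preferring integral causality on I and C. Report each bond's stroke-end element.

b2 →J1  (Se1 (Se) sets effort on bond)
b3 →J2  (Se2: effort source, stroke at far end)
b0 →GY1  (J1: bond 2 brought effort, rest push out)
b4 →I1  (0-jn J1 has e-setter on 2)
b1 →GY1  (0-jn J2 has e-setter on 3)

b0 →GY1
b1 →GY1
b2 →J1
b3 →J2
b4 →I1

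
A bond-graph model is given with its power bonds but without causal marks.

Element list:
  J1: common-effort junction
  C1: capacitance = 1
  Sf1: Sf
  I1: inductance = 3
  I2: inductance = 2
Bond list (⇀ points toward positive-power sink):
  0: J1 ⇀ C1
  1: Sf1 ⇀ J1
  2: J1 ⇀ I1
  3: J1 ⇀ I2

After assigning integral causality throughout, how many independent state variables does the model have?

3  (C1, I1, I2 all integral)

b1 |Sf1  (Sf1: flow source, stroke at near end)
b0 |J1  (C1 integral (e out))
b2 |I1  (J1 effort already set via bond 0)
b3 |I2  (0-jn J1 has e-setter on 0)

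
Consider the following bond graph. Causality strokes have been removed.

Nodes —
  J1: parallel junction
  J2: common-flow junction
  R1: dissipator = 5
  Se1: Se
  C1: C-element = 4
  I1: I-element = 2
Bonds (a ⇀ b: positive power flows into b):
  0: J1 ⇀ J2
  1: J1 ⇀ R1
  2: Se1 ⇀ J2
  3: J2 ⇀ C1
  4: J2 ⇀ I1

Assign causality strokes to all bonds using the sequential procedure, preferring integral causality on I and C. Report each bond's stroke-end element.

bond 2 stroke→J2  (source Se1 imposes e)
bond 3 stroke→J2  (C1: C, integral causality)
bond 4 stroke→I1  (I1 integral (f out))
bond 0 stroke→J2  (J2 flow already set via bond 4)
bond 1 stroke→J1  (only one effort-in slot at J1)

β0 |J2
β1 |J1
β2 |J2
β3 |J2
β4 |I1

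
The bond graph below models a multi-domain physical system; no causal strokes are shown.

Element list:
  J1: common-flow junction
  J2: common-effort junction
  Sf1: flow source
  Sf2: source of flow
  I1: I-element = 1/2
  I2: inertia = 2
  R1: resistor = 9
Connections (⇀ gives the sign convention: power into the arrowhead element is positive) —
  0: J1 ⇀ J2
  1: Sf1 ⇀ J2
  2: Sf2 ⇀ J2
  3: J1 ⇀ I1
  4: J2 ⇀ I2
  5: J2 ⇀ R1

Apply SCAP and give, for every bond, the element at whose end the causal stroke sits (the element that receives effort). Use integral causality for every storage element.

b0 stroke→J1
b1 stroke→Sf1
b2 stroke→Sf2
b3 stroke→I1
b4 stroke→I2
b5 stroke→J2

#1 stroke→Sf1  (Sf1 fixes flow; stroke at Sf1)
#2 stroke→Sf2  (Sf2: flow source, stroke at near end)
#3 stroke→I1  (I1: I, integral causality)
#0 stroke→J1  (J1 flow already set via bond 3)
#4 stroke→I2  (I2: I, integral causality)
#5 stroke→J2  (only one effort-in slot at J2)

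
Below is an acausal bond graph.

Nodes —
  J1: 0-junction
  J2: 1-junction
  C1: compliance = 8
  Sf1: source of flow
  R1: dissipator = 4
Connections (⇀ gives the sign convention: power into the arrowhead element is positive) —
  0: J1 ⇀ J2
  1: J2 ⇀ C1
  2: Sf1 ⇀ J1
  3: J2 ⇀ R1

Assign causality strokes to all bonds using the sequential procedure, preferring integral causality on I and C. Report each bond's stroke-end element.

bond 0 |J1
bond 1 |J2
bond 2 |Sf1
bond 3 |J2

#2 stroke at Sf1  (Sf1: flow source, stroke at near end)
#0 stroke at J1  (J1: last free bond brings effort in)
#1 stroke at J2  (1-jn J2 has f-setter on 0)
#3 stroke at J2  (common-f at J2 fixed by 0)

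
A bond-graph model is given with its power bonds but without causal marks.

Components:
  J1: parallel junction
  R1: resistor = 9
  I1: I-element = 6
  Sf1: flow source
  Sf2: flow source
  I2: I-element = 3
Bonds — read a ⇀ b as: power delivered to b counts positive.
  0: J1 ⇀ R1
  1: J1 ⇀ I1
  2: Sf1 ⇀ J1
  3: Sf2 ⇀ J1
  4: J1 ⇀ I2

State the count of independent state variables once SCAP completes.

bond 2 stroke at Sf1  (source Sf1 imposes f)
bond 3 stroke at Sf2  (Sf2: flow source, stroke at near end)
bond 1 stroke at I1  (I1 integral (f out))
bond 4 stroke at I2  (I2: I, integral causality)
bond 0 stroke at J1  (J1 needs exactly one e-in)

2  (I1, I2 all integral)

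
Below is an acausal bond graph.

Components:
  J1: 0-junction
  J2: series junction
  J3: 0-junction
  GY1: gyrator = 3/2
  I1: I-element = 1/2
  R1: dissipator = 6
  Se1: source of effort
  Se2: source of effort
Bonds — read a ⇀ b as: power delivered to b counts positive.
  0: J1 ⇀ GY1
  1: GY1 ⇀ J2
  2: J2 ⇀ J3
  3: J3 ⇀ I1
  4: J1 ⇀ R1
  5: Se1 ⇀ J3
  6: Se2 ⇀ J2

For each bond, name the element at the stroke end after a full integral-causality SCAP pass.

#0 stroke→GY1
#1 stroke→GY1
#2 stroke→J2
#3 stroke→I1
#4 stroke→J1
#5 stroke→J3
#6 stroke→J2

bond 5 stroke at J3  (Se1: effort source, stroke at far end)
bond 6 stroke at J2  (Se2 fixes effort; stroke away)
bond 2 stroke at J2  (J3: bond 5 brought effort, rest push out)
bond 3 stroke at I1  (J3: bond 5 brought effort, rest push out)
bond 1 stroke at GY1  (J2 needs exactly one f-in)
bond 0 stroke at GY1  (GY GY1: same side as bond 1)
bond 4 stroke at J1  (J1: last free bond brings effort in)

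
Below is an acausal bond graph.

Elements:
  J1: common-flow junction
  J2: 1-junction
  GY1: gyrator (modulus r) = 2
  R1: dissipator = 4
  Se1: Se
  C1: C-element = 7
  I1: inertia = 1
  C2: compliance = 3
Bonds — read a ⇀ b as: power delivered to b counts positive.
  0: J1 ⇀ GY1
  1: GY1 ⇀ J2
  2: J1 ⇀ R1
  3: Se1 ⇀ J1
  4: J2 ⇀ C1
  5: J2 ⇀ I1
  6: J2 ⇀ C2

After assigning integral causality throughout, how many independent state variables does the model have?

β3 |J1  (source Se1 imposes e)
β4 |J2  (prefer integral on C1)
β5 |I1  (I1 integral (f out))
β1 |J2  (common-f at J2 fixed by 5)
β6 |J2  (J2: bond 5 brought flow, rest push out)
β0 |J1  (GY1 both-in/both-out from 1)
β2 |R1  (J1: last free bond brings flow in)

3  (C1, C2, I1 all integral)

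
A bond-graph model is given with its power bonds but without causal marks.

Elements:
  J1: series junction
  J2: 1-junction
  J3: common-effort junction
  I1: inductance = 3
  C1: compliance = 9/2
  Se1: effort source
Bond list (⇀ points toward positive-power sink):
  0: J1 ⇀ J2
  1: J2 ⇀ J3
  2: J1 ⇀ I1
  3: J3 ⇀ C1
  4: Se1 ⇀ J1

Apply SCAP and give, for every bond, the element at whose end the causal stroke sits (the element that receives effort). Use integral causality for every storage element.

b0 →J1
b1 →J2
b2 →I1
b3 →J3
b4 →J1

b4 |J1  (Se1 fixes effort; stroke away)
b2 |I1  (prefer integral on I1)
b0 |J1  (J1: bond 2 brought flow, rest push out)
b1 |J2  (J2: bond 0 brought flow, rest push out)
b3 |J3  (J3: last free bond brings effort in)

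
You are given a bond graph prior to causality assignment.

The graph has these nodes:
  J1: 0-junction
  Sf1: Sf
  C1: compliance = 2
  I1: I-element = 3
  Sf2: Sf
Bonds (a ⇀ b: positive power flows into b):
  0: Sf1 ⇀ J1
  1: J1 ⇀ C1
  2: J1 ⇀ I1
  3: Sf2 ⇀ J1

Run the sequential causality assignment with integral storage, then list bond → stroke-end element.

#0 stroke→Sf1  (Sf1 (Sf) sets flow on bond)
#3 stroke→Sf2  (Sf2 (Sf) sets flow on bond)
#1 stroke→J1  (C1 integral (e out))
#2 stroke→I1  (0-jn J1 has e-setter on 1)

bond 0 →Sf1
bond 1 →J1
bond 2 →I1
bond 3 →Sf2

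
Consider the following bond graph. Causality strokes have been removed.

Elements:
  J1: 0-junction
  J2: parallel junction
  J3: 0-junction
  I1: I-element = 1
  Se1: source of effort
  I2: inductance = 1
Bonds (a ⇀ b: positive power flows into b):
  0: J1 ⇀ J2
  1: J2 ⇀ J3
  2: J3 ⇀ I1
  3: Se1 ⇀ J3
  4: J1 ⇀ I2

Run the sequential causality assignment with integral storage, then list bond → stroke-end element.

bond 3 stroke at J3  (Se1 fixes effort; stroke away)
bond 1 stroke at J2  (0-jn J3 has e-setter on 3)
bond 2 stroke at I1  (0-jn J3 has e-setter on 3)
bond 0 stroke at J1  (J2 effort already set via bond 1)
bond 4 stroke at I2  (0-jn J1 has e-setter on 0)

β0 |J1
β1 |J2
β2 |I1
β3 |J3
β4 |I2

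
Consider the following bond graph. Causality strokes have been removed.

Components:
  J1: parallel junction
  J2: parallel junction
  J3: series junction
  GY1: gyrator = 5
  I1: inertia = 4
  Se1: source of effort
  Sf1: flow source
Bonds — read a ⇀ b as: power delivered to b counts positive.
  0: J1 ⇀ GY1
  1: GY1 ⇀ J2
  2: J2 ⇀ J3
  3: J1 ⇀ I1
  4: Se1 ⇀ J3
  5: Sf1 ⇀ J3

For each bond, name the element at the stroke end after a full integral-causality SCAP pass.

b4 →J3  (source Se1 imposes e)
b5 →Sf1  (Sf1 fixes flow; stroke at Sf1)
b2 →J3  (common-f at J3 fixed by 5)
b1 →J2  (only one effort-in slot at J2)
b0 →J1  (GY1: gyrator matches bond 1)
b3 →I1  (0-jn J1 has e-setter on 0)

bond 0 stroke→J1
bond 1 stroke→J2
bond 2 stroke→J3
bond 3 stroke→I1
bond 4 stroke→J3
bond 5 stroke→Sf1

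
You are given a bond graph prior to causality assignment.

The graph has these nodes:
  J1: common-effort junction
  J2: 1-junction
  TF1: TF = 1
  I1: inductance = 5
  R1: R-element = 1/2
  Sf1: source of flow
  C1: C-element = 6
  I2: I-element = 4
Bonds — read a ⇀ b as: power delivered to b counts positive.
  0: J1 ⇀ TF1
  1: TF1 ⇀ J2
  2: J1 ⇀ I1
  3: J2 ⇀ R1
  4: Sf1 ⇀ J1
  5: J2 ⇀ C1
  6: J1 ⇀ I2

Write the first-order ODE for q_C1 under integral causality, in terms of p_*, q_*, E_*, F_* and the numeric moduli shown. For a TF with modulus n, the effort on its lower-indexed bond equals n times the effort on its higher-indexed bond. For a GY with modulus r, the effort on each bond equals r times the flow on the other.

dq_C1/dt = F_Sf1 - p_I1/5 - p_I2/4

#4 →Sf1  (Sf1 fixes flow; stroke at Sf1)
#2 →I1  (I1 outputs flow p/I1)
#5 →J2  (C1 integral (e out))
#6 →I2  (prefer integral on I2)
#0 →J1  (closing 0-jn rule on J1)
#1 →TF1  (through TF1, causality passes straight; one stroke at TF1)
#3 →J2  (J2 flow already set via bond 1)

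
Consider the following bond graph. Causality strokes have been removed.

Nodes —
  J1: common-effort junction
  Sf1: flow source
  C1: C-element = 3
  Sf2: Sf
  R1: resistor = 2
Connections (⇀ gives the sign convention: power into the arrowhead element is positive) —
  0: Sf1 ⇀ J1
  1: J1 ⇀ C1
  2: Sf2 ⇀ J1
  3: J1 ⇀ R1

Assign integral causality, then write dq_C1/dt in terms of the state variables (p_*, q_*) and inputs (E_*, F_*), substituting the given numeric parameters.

dq_C1/dt = F_Sf1 + F_Sf2 - q_C1/6

b0 stroke at Sf1  (source Sf1 imposes f)
b2 stroke at Sf2  (Sf2: flow source, stroke at near end)
b1 stroke at J1  (C1: C, integral causality)
b3 stroke at R1  (J1: bond 1 brought effort, rest push out)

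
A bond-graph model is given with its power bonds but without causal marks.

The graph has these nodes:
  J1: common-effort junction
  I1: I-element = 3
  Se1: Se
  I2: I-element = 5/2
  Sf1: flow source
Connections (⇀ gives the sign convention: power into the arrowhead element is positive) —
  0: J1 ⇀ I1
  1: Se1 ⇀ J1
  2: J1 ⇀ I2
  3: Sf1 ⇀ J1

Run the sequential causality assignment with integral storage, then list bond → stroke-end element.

β0 stroke→I1
β1 stroke→J1
β2 stroke→I2
β3 stroke→Sf1

#1 →J1  (Se1 fixes effort; stroke away)
#3 →Sf1  (source Sf1 imposes f)
#0 →I1  (J1 effort already set via bond 1)
#2 →I2  (J1 effort already set via bond 1)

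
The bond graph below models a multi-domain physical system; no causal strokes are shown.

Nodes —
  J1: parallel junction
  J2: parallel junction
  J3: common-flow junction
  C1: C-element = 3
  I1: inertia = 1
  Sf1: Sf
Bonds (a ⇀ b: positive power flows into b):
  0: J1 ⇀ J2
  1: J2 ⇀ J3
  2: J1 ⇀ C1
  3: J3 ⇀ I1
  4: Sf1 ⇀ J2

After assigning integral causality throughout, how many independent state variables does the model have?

bond 4 stroke at Sf1  (Sf1 fixes flow; stroke at Sf1)
bond 2 stroke at J1  (C1 integral (e out))
bond 0 stroke at J2  (J1 effort already set via bond 2)
bond 1 stroke at J3  (J2: bond 0 brought effort, rest push out)
bond 3 stroke at I1  (J3: last free bond brings flow in)

2  (C1, I1 all integral)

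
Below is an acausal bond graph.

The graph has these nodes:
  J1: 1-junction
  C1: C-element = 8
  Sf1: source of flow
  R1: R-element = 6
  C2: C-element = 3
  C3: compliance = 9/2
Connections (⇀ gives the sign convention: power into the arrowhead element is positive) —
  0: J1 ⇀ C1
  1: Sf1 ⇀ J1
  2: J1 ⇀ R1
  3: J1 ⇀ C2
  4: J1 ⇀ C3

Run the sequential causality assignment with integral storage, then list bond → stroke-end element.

b0 →J1
b1 →Sf1
b2 →J1
b3 →J1
b4 →J1

β1 →Sf1  (Sf1 (Sf) sets flow on bond)
β0 →J1  (common-f at J1 fixed by 1)
β2 →J1  (J1 flow already set via bond 1)
β3 →J1  (J1 flow already set via bond 1)
β4 →J1  (J1 flow already set via bond 1)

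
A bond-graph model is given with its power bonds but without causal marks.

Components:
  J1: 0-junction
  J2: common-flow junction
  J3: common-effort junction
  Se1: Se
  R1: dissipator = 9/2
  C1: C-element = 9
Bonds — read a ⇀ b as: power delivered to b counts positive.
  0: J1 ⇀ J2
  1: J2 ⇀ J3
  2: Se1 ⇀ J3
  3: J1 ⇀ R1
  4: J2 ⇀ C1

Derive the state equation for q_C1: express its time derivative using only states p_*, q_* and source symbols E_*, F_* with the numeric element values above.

b2 stroke at J3  (Se1: effort source, stroke at far end)
b1 stroke at J2  (0-jn J3 has e-setter on 2)
b4 stroke at J2  (C1 integral (e out))
b0 stroke at J1  (J2: last free bond brings flow in)
b3 stroke at R1  (J1 effort already set via bond 0)

dq_C1/dt = -2*E_Se1/9 - 2*q_C1/81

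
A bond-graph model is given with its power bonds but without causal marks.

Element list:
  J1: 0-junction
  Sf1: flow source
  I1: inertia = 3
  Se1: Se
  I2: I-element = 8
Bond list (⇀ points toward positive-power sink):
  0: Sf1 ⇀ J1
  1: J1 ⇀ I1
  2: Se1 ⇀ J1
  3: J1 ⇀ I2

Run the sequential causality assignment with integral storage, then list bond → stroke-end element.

β0 stroke at Sf1
β1 stroke at I1
β2 stroke at J1
β3 stroke at I2

#0 →Sf1  (Sf1 fixes flow; stroke at Sf1)
#2 →J1  (source Se1 imposes e)
#1 →I1  (J1 effort already set via bond 2)
#3 →I2  (common-e at J1 fixed by 2)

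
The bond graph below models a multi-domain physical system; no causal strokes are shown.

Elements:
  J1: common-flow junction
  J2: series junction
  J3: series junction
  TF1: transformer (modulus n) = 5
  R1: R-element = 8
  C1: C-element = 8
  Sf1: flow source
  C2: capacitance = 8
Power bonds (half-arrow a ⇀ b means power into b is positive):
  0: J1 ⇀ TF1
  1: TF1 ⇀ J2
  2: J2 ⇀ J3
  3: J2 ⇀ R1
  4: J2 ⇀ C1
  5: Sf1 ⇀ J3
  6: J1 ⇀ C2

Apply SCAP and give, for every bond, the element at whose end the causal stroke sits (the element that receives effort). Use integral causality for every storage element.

β0 stroke at TF1
β1 stroke at J2
β2 stroke at J3
β3 stroke at J2
β4 stroke at J2
β5 stroke at Sf1
β6 stroke at J1

bond 5 stroke at Sf1  (Sf1 fixes flow; stroke at Sf1)
bond 2 stroke at J3  (1-jn J3 has f-setter on 5)
bond 1 stroke at J2  (J2 flow already set via bond 2)
bond 3 stroke at J2  (1-jn J2 has f-setter on 2)
bond 4 stroke at J2  (common-f at J2 fixed by 2)
bond 0 stroke at TF1  (TF1: transformer flips bond 1)
bond 6 stroke at J1  (1-jn J1 has f-setter on 0)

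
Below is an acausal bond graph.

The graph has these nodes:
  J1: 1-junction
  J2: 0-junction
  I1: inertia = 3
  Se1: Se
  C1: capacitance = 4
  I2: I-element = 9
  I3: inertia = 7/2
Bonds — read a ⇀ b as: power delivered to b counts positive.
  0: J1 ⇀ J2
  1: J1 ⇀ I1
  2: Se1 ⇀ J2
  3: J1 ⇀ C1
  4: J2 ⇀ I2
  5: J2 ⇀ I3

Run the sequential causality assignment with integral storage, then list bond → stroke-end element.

β0 stroke→J1
β1 stroke→I1
β2 stroke→J2
β3 stroke→J1
β4 stroke→I2
β5 stroke→I3

b2 stroke at J2  (Se1: effort source, stroke at far end)
b0 stroke at J1  (J2 effort already set via bond 2)
b4 stroke at I2  (J2: bond 2 brought effort, rest push out)
b5 stroke at I3  (0-jn J2 has e-setter on 2)
b1 stroke at I1  (I1 integral (f out))
b3 stroke at J1  (J1: bond 1 brought flow, rest push out)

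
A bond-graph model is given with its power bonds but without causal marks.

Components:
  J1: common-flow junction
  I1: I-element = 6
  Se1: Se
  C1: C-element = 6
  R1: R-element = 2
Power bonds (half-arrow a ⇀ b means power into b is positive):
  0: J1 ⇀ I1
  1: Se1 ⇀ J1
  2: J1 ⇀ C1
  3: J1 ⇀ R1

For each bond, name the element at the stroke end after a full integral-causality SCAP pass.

bond 1 |J1  (Se1: effort source, stroke at far end)
bond 0 |I1  (I1: I, integral causality)
bond 2 |J1  (1-jn J1 has f-setter on 0)
bond 3 |J1  (1-jn J1 has f-setter on 0)

bond 0 |I1
bond 1 |J1
bond 2 |J1
bond 3 |J1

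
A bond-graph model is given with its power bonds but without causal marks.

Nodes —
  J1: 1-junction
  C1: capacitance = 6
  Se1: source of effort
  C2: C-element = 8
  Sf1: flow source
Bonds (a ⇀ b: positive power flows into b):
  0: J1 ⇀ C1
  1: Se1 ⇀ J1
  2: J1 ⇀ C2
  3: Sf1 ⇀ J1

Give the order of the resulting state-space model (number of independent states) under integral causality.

2  (C1, C2 all integral)

bond 1 →J1  (Se1: effort source, stroke at far end)
bond 3 →Sf1  (source Sf1 imposes f)
bond 0 →J1  (common-f at J1 fixed by 3)
bond 2 →J1  (1-jn J1 has f-setter on 3)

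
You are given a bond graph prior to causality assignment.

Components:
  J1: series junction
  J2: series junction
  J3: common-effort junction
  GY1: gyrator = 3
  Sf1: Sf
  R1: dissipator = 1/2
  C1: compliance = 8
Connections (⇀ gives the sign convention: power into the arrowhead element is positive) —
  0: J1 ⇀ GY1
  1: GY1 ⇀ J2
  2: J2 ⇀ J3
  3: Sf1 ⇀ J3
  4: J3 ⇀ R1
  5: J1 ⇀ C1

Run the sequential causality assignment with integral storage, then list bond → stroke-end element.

bond 0 |GY1
bond 1 |GY1
bond 2 |J2
bond 3 |Sf1
bond 4 |J3
bond 5 |J1

β3 stroke at Sf1  (Sf1 (Sf) sets flow on bond)
β5 stroke at J1  (C1 outputs effort q/C1)
β0 stroke at GY1  (closing 1-jn rule on J1)
β1 stroke at GY1  (GY GY1: same side as bond 0)
β2 stroke at J2  (1-jn J2 has f-setter on 1)
β4 stroke at J3  (J3 needs exactly one e-in)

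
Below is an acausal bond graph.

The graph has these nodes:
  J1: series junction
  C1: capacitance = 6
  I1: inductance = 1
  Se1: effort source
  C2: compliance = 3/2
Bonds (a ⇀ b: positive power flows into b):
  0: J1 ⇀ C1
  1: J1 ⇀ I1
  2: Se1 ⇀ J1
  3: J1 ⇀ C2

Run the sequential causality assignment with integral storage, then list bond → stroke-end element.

#0 →J1
#1 →I1
#2 →J1
#3 →J1

β2 |J1  (source Se1 imposes e)
β0 |J1  (C1: C, integral causality)
β1 |I1  (I1 outputs flow p/I1)
β3 |J1  (1-jn J1 has f-setter on 1)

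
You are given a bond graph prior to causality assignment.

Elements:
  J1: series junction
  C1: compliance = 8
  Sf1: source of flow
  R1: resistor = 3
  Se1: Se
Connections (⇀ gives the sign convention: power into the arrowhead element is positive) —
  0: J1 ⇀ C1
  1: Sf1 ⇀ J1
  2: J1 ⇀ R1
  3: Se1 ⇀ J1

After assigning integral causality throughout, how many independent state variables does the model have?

1  (C1 all integral)

β1 stroke→Sf1  (Sf1 fixes flow; stroke at Sf1)
β3 stroke→J1  (Se1 fixes effort; stroke away)
β0 stroke→J1  (J1 flow already set via bond 1)
β2 stroke→J1  (J1: bond 1 brought flow, rest push out)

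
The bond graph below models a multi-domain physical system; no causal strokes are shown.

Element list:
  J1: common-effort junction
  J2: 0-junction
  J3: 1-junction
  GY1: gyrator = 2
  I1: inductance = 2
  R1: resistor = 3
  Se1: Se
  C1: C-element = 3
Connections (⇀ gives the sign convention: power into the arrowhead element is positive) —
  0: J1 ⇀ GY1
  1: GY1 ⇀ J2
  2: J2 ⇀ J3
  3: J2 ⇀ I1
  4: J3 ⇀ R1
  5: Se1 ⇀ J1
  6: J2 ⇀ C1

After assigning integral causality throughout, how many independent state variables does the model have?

2  (C1, I1 all integral)

bond 5 stroke at J1  (Se1 fixes effort; stroke away)
bond 0 stroke at GY1  (common-e at J1 fixed by 5)
bond 1 stroke at GY1  (GY1 both-in/both-out from 0)
bond 3 stroke at I1  (I1: I, integral causality)
bond 6 stroke at J2  (C1: C, integral causality)
bond 2 stroke at J3  (0-jn J2 has e-setter on 6)
bond 4 stroke at R1  (only one flow-in slot at J3)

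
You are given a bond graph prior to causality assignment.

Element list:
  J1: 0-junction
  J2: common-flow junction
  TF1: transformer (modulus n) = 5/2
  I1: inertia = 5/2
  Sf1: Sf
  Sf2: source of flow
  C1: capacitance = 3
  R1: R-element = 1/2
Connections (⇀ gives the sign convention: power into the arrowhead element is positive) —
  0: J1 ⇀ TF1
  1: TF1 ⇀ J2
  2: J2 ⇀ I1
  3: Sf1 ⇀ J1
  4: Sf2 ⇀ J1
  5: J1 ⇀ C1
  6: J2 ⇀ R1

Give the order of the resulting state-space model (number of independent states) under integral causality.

2  (C1, I1 all integral)

β3 |Sf1  (source Sf1 imposes f)
β4 |Sf2  (source Sf2 imposes f)
β2 |I1  (I1 integral (f out))
β1 |J2  (J2: bond 2 brought flow, rest push out)
β6 |J2  (1-jn J2 has f-setter on 2)
β0 |TF1  (TF1 one-in-one-out from 1)
β5 |J1  (J1 needs exactly one e-in)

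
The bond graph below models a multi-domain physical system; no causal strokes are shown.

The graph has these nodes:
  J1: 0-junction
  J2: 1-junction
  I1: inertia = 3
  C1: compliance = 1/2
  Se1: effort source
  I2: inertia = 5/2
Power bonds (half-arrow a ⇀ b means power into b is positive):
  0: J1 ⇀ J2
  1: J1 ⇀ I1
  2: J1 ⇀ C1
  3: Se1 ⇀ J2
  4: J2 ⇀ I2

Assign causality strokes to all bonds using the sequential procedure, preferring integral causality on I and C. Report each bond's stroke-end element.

#3 stroke→J2  (Se1: effort source, stroke at far end)
#1 stroke→I1  (I1 outputs flow p/I1)
#2 stroke→J1  (prefer integral on C1)
#0 stroke→J2  (0-jn J1 has e-setter on 2)
#4 stroke→I2  (closing 1-jn rule on J2)

#0 stroke→J2
#1 stroke→I1
#2 stroke→J1
#3 stroke→J2
#4 stroke→I2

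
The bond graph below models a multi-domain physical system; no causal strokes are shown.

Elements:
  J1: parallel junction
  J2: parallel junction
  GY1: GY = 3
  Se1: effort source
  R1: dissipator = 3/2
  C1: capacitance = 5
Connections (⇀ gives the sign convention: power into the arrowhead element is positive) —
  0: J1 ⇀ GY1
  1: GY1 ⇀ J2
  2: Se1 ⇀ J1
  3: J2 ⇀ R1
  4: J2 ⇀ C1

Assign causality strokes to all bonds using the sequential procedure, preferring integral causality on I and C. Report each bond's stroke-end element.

bond 2 →J1  (Se1 fixes effort; stroke away)
bond 0 →GY1  (J1 effort already set via bond 2)
bond 1 →GY1  (GY1 both-in/both-out from 0)
bond 4 →J2  (C1: C, integral causality)
bond 3 →R1  (common-e at J2 fixed by 4)

b0 →GY1
b1 →GY1
b2 →J1
b3 →R1
b4 →J2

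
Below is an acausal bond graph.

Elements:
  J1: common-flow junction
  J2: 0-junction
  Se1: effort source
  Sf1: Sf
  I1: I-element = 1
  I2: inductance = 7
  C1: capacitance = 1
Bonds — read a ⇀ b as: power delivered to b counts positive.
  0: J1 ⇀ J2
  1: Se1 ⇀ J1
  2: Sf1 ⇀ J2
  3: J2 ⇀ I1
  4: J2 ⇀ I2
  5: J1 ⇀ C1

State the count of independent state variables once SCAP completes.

b1 →J1  (Se1 (Se) sets effort on bond)
b2 →Sf1  (Sf1: flow source, stroke at near end)
b3 →I1  (I1 integral (f out))
b4 →I2  (I2: I, integral causality)
b0 →J2  (J2 needs exactly one e-in)
b5 →J1  (J1: bond 0 brought flow, rest push out)

3  (C1, I1, I2 all integral)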